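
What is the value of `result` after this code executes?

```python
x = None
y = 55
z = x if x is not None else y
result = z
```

x = None; y = 55; z = 55; result = 55

55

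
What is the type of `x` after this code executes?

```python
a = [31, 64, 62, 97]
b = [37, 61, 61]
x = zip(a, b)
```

zip() returns a zip object

zip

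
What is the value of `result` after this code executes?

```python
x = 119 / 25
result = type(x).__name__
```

x is float; result = 'float'

'float'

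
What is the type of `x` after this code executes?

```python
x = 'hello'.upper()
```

str.upper() returns str

str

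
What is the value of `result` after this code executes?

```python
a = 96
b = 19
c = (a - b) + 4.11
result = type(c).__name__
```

a is int; b is int; c is float; result = 'float'

'float'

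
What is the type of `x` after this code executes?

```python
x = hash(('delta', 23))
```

hash() returns int

int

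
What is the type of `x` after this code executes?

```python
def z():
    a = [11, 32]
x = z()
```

Function without return returns None

NoneType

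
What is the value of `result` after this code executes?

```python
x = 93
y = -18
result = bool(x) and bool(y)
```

x = 93; y = -18; result = True

True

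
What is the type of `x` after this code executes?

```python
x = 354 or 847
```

'or' returns first truthy value (int)

int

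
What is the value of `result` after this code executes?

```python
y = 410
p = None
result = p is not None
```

y = 410; p = None; result = False

False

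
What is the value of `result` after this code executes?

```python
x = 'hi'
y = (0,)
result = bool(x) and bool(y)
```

x = 'hi'; y = (0,); result = True

True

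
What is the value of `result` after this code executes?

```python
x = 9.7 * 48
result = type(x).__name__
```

x is float; result = 'float'

'float'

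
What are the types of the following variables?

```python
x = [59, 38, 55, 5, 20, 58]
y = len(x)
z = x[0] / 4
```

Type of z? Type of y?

int / int = float; len() returns int

float, int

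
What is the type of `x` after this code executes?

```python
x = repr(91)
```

repr() returns str

str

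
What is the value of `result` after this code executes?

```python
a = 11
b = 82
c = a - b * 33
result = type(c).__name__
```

a is int; b is int; c is int; result = 'int'

'int'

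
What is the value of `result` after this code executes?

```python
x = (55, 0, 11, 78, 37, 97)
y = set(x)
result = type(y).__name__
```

x is tuple; y is set; result = 'set'

'set'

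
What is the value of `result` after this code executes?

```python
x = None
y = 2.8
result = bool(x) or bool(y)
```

x = None; y = 2.8; result = True

True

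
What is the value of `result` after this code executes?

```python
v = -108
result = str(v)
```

v = -108; result = '-108'

'-108'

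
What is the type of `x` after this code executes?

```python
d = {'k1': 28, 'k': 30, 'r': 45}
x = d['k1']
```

Accessing dict[str, int] with str key returns int

int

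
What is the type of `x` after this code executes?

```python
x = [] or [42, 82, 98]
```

'or' returns first truthy value (list)

list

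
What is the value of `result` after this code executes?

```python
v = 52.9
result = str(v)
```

v = 52.9; result = '52.9'

'52.9'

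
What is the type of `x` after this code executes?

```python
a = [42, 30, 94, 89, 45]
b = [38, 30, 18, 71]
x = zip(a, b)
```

zip() returns a zip object

zip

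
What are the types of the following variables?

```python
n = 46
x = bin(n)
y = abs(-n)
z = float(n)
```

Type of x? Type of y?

bin() returns str; abs() of int returns int

str, int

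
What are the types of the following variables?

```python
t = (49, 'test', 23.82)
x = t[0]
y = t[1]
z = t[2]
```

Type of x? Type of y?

tuple[0] is int; tuple[1] is str

int, str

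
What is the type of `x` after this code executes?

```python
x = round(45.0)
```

round() with no decimal places returns int

int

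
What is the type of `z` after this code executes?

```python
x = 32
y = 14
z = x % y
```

int % int = int

int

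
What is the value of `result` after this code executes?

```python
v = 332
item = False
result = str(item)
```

v = 332; item = False; result = 'False'

'False'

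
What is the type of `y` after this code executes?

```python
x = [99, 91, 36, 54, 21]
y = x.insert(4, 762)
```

list.insert() returns None

NoneType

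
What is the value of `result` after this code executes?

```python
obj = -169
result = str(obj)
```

obj = -169; result = '-169'

'-169'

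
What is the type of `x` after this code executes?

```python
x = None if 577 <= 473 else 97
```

577 <= 473 is False, so the else branch is taken

int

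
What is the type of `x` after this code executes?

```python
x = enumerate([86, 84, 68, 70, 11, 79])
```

enumerate() returns an enumerate object

enumerate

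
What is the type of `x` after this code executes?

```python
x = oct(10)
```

oct() returns str representation

str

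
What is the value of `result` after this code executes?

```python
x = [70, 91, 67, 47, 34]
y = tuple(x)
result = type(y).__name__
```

x is list; y is tuple; result = 'tuple'

'tuple'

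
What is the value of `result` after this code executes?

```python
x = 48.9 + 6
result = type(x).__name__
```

x is float; result = 'float'

'float'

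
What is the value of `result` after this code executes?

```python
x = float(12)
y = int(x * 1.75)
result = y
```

x = 12.0; y = 21; result = 21

21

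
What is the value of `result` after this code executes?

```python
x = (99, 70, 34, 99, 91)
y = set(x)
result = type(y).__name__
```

x is tuple; y is set; result = 'set'

'set'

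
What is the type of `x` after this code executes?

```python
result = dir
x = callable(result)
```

callable() returns bool

bool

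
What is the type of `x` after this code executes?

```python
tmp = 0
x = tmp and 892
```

'and' returns first falsy value (0 is int)

int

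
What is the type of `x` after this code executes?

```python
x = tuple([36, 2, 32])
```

tuple() constructor returns tuple

tuple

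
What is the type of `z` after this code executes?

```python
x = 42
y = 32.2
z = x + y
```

int + float = float

float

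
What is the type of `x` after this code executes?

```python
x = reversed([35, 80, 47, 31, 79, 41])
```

reversed() on a list returns list_reverseiterator

list_reverseiterator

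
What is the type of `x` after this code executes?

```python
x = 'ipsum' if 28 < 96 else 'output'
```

Both branches of conditional are str

str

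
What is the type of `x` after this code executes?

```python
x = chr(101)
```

chr() returns str (single char)

str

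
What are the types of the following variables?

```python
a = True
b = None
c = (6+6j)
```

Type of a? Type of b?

a is assigned the constant True, which has type bool; b is assigned None, whose type is NoneType

bool, NoneType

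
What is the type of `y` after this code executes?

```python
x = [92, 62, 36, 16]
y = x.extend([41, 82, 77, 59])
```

list.extend() returns None

NoneType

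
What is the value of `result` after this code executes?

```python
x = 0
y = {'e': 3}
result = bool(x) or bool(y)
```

x = 0; y = {'e': 3}; result = True

True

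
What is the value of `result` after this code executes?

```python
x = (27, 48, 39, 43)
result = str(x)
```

x = (27, 48, 39, 43); result = '(27, 48, 39, 43)'

'(27, 48, 39, 43)'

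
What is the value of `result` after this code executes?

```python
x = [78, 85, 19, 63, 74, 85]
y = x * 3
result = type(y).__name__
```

x is list; y is list; result = 'list'

'list'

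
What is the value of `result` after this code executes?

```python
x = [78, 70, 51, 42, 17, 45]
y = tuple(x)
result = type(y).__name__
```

x is list; y is tuple; result = 'tuple'

'tuple'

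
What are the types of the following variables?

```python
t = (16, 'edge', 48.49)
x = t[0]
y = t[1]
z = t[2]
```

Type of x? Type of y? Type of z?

tuple[0] is int; tuple[1] is str; tuple[2] is float

int, str, float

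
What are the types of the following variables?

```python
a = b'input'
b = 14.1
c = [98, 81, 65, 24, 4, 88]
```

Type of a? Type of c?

a is assigned a bytes literal (b'...' prefix); c is assigned a list literal (square brackets)

bytes, list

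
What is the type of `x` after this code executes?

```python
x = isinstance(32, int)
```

isinstance() returns bool

bool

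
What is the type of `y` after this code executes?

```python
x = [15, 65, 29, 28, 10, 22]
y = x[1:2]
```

Slicing a list returns a list

list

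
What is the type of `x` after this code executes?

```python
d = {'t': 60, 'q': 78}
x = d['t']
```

Accessing dict[str, int] with str key returns int

int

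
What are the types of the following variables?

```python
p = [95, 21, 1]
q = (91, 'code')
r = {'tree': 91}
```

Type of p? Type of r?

p is assigned a list literal (square brackets); r is assigned a dict literal ({key: value})

list, dict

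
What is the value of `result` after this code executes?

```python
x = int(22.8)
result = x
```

x = 22; result = 22

22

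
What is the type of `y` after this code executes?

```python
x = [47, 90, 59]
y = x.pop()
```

list.pop() returns the popped element

int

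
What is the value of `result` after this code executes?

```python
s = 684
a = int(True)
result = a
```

s = 684; a = 1; result = 1

1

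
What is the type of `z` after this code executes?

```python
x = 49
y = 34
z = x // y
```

int // int = int

int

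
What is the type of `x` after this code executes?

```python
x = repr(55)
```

repr() returns str

str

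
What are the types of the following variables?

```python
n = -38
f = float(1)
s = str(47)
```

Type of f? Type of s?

f is assigned the result of calling float(), which returns a float; s is assigned the result of calling str(), which returns a str

float, str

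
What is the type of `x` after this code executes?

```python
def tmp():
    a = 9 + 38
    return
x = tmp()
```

Bare return returns None

NoneType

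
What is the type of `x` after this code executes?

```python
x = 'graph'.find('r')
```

str.find() returns int index

int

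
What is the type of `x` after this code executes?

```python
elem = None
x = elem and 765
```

'and' returns first falsy value (None)

NoneType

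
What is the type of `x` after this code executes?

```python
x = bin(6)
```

bin() returns str representation

str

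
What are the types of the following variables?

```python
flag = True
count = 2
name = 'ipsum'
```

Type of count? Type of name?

count is assigned a bare integer (no decimal point), so it is an int; name is assigned a quoted string literal, so it is a str

int, str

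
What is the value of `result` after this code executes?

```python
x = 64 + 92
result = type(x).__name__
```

x is int; result = 'int'

'int'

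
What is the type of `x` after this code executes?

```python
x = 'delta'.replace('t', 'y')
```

str.replace() returns str

str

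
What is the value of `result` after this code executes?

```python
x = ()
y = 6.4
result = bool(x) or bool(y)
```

x = (); y = 6.4; result = True

True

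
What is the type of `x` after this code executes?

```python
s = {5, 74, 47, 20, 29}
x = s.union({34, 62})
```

set.union() returns a new set

set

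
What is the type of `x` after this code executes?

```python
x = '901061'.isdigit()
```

str.isdigit() returns bool

bool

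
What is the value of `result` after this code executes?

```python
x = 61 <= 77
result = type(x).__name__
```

x is bool; result = 'bool'

'bool'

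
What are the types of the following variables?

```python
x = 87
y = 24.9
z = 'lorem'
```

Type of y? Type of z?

y is assigned a number with a decimal point, so it is a float; z is assigned a quoted string literal, so it is a str

float, str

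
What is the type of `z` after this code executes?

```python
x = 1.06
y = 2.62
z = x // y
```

float // float = float

float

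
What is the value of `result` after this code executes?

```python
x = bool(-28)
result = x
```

x = True; result = True

True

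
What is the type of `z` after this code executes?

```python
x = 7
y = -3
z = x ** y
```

int ** negative = float

float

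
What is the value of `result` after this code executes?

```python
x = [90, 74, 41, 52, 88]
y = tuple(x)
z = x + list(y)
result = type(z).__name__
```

x is list; y is tuple; z is list; result = 'list'

'list'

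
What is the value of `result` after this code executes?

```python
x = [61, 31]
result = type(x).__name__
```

x is list; result = 'list'

'list'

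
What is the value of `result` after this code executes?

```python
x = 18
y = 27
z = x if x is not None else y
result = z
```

x = 18; y = 27; z = 18; result = 18

18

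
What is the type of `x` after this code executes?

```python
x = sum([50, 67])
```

sum() of ints returns int

int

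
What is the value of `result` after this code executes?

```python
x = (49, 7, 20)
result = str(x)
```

x = (49, 7, 20); result = '(49, 7, 20)'

'(49, 7, 20)'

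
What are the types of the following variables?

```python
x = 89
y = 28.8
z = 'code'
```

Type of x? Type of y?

x is assigned a bare integer (no decimal point), so it is an int; y is assigned a number with a decimal point, so it is a float

int, float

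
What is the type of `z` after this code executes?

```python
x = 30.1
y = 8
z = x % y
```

float % int = float

float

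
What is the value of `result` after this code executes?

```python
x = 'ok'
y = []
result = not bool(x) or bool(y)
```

x = 'ok'; y = []; result = False

False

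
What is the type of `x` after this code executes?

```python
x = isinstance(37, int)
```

isinstance() returns bool

bool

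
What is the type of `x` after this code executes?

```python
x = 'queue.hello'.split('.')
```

str.split() returns list

list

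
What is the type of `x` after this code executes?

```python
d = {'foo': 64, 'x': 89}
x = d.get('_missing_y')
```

dict.get() returns None when key not found

NoneType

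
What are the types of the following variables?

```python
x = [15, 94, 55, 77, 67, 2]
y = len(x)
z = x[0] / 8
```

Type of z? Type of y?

int / int = float; len() returns int

float, int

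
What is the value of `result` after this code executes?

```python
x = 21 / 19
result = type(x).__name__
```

x is float; result = 'float'

'float'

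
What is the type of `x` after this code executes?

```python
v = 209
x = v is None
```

'is' comparison returns bool

bool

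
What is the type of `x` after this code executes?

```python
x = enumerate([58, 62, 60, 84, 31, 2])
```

enumerate() returns an enumerate object

enumerate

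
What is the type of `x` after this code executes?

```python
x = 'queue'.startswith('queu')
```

str.startswith() returns bool

bool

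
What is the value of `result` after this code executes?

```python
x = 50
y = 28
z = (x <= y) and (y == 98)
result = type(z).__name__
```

x is int; y is int; z is bool; result = 'bool'

'bool'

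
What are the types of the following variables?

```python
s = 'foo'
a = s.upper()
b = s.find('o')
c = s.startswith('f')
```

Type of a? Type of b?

upper() returns str; find() returns int

str, int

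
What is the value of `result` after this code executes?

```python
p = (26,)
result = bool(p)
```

p = (26,); result = True

True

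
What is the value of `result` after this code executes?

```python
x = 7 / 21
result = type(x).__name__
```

x is float; result = 'float'

'float'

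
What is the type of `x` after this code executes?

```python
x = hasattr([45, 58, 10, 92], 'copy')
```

hasattr() returns bool

bool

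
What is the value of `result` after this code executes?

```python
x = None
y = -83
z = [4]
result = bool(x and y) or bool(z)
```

x = None; y = -83; z = [4]; result = True

True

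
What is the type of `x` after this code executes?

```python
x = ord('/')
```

ord() returns int (code point)

int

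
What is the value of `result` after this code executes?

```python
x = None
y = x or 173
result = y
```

x = None; y = 173; result = 173

173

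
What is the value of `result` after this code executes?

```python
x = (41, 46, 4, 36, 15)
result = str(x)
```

x = (41, 46, 4, 36, 15); result = '(41, 46, 4, 36, 15)'

'(41, 46, 4, 36, 15)'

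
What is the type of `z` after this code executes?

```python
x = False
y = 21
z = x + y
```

bool + int = int (bool is subclass of int)

int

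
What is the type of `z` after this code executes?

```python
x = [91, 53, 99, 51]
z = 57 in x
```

'in' operator returns bool

bool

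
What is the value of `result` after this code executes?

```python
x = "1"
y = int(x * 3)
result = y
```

x = '1'; y = 111; result = 111

111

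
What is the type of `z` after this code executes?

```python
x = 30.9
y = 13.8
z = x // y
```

float // float = float

float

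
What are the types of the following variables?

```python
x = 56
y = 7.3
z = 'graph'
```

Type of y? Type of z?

y is assigned a number with a decimal point, so it is a float; z is assigned a quoted string literal, so it is a str

float, str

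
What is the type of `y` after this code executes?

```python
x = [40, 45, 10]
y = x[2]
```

Indexing list[int] returns int

int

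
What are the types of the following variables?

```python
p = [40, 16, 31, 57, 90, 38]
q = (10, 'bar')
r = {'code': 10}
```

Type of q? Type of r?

q is assigned a tuple (parenthesized, comma-separated values); r is assigned a dict literal ({key: value})

tuple, dict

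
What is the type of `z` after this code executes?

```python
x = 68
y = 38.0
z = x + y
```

int + float = float

float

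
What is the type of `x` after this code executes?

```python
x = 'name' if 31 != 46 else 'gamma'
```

Both branches of conditional are str

str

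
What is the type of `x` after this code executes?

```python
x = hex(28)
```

hex() returns str representation

str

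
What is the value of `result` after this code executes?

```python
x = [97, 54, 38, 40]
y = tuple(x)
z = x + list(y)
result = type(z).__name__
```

x is list; y is tuple; z is list; result = 'list'

'list'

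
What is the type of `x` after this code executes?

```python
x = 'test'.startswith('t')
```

str.startswith() returns bool

bool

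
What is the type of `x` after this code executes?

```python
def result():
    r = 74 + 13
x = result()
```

Function without return returns None

NoneType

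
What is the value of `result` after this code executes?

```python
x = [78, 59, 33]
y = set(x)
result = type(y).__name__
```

x is list; y is set; result = 'set'

'set'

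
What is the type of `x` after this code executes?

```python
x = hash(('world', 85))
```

hash() returns int

int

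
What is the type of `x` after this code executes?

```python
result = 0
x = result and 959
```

'and' returns first falsy value (0 is int)

int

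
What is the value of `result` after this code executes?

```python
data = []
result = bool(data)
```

data = []; result = False

False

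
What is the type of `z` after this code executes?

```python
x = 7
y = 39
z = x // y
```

int // int = int

int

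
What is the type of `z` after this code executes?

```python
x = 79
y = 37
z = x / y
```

int / int = float

float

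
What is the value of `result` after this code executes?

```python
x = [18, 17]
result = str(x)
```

x = [18, 17]; result = '[18, 17]'

'[18, 17]'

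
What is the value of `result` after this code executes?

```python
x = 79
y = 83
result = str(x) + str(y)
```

x = 79; y = 83; result = '7983'

'7983'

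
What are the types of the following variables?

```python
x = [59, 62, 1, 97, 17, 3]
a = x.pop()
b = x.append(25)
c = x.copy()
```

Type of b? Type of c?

append() returns None; copy() returns list

NoneType, list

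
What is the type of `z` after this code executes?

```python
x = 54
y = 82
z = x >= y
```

Comparison returns bool

bool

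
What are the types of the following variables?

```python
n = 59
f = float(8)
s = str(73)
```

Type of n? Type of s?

n is assigned a bare integer (no decimal point), so it is an int; s is assigned the result of calling str(), which returns a str

int, str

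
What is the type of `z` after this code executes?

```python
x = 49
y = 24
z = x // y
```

int // int = int

int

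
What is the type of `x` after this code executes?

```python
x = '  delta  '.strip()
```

str.strip() returns str

str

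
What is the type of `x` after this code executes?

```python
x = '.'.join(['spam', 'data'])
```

str.join() returns str

str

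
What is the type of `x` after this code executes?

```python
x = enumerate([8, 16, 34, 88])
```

enumerate() returns an enumerate object

enumerate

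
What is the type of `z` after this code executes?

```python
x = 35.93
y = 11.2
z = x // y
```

float // float = float

float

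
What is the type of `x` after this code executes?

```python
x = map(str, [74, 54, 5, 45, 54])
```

map() returns a map object

map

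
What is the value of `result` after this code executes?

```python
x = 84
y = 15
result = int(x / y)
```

x = 84; y = 15; result = 5

5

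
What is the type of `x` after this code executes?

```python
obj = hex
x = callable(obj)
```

callable() returns bool

bool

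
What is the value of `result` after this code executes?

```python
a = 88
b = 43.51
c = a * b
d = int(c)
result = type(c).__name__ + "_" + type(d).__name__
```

a is int; b is float; c is float; d is int; result = 'float_int'

'float_int'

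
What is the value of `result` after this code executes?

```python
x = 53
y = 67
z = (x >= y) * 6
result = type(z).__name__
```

x is int; y is int; z is int; result = 'int'

'int'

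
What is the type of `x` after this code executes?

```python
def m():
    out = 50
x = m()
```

Function without return returns None

NoneType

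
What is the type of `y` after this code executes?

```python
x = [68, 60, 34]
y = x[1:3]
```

Slicing a list returns a list

list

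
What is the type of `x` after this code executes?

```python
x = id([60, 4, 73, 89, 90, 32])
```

id() returns int

int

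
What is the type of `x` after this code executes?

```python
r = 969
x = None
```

None has type NoneType

NoneType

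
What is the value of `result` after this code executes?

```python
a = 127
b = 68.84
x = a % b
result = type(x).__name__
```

a is int; b is float; x is float; result = 'float'

'float'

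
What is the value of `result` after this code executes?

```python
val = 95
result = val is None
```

val = 95; result = False

False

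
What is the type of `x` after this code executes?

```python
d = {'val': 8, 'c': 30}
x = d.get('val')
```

dict.get() returns value type when found

int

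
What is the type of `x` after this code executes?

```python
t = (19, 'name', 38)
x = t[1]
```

Index 1 of tuple is a str literal

str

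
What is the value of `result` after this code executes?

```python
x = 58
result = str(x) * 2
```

x = 58; result = '5858'

'5858'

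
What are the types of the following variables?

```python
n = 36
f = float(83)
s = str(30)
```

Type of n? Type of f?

n is assigned a bare integer (no decimal point), so it is an int; f is assigned the result of calling float(), which returns a float

int, float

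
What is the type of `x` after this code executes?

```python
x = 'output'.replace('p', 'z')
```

str.replace() returns str

str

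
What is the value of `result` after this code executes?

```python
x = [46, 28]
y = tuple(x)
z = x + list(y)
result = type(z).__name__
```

x is list; y is tuple; z is list; result = 'list'

'list'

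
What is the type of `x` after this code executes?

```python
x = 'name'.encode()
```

str.encode() returns bytes

bytes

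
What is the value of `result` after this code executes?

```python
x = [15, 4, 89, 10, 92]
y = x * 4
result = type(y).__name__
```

x is list; y is list; result = 'list'

'list'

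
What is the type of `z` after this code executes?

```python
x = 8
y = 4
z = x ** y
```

positive int ** positive int = int

int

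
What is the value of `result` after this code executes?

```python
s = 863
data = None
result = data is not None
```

s = 863; data = None; result = False

False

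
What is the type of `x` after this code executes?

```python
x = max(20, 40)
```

max() of ints returns int

int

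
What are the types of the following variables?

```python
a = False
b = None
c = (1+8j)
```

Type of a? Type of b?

a is assigned the constant False, which has type bool; b is assigned None, whose type is NoneType

bool, NoneType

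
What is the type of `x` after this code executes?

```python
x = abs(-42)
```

abs() of int returns int

int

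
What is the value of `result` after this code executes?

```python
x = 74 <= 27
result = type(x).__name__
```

x is bool; result = 'bool'

'bool'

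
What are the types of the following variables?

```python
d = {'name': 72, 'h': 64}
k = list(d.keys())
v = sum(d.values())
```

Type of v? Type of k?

sum of ints is int; list() converts to list

int, list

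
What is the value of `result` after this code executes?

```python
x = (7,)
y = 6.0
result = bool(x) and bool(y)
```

x = (7,); y = 6.0; result = True

True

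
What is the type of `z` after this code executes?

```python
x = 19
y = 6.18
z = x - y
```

int - float = float

float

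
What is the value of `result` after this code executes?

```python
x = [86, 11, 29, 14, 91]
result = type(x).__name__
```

x is list; result = 'list'

'list'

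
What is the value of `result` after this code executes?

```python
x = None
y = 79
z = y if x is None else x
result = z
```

x = None; y = 79; z = 79; result = 79

79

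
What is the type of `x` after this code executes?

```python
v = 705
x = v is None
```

'is' comparison returns bool

bool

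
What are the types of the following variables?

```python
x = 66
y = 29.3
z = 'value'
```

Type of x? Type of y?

x is assigned a bare integer (no decimal point), so it is an int; y is assigned a number with a decimal point, so it is a float

int, float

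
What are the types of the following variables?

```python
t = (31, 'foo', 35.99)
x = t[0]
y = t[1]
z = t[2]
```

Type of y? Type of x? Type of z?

tuple[1] is str; tuple[0] is int; tuple[2] is float

str, int, float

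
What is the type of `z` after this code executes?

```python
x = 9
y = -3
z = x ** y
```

int ** negative = float

float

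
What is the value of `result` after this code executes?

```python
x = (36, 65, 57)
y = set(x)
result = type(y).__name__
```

x is tuple; y is set; result = 'set'

'set'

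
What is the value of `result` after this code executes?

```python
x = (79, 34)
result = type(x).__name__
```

x is tuple; result = 'tuple'

'tuple'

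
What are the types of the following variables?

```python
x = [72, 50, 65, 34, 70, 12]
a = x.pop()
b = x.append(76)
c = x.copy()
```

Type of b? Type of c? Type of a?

append() returns None; copy() returns list; pop() returns element

NoneType, list, int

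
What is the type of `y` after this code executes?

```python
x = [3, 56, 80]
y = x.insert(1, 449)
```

list.insert() returns None

NoneType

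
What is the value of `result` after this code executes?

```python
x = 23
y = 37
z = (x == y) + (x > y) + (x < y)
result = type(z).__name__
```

x is int; y is int; z is int; result = 'int'

'int'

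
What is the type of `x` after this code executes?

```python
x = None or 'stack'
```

'or' with None returns the other truthy value (str)

str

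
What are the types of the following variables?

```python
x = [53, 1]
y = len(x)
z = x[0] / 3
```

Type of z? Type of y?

int / int = float; len() returns int

float, int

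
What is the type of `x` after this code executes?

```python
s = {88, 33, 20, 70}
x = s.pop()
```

Popping from set[int] returns int

int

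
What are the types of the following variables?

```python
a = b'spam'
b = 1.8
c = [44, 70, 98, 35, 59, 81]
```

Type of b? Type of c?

b is assigned a number with a decimal point, so it is a float; c is assigned a list literal (square brackets)

float, list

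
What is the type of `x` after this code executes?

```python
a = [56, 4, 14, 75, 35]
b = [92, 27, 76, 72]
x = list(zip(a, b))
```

list(zip()) returns a list of tuples

list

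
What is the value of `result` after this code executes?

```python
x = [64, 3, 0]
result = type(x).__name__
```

x is list; result = 'list'

'list'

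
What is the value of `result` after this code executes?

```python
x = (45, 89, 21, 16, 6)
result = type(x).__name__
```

x is tuple; result = 'tuple'

'tuple'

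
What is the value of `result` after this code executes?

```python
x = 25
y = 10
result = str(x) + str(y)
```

x = 25; y = 10; result = '2510'

'2510'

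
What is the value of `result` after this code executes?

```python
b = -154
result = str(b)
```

b = -154; result = '-154'

'-154'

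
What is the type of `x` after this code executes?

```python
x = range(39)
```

range() returns a range object

range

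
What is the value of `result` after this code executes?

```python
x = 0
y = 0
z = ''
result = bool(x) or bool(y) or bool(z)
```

x = 0; y = 0; z = ''; result = False

False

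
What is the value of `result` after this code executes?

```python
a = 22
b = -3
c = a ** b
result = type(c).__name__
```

a is int; b is int; c is float; result = 'float'

'float'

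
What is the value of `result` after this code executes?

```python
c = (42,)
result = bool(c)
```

c = (42,); result = True

True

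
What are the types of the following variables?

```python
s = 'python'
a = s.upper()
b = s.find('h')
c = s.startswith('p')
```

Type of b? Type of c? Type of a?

find() returns int; startswith() returns bool; upper() returns str

int, bool, str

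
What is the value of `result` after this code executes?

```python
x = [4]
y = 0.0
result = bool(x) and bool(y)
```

x = [4]; y = 0.0; result = False

False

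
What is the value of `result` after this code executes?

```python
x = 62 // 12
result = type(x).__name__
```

x is int; result = 'int'

'int'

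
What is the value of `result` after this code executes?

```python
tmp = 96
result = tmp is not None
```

tmp = 96; result = True

True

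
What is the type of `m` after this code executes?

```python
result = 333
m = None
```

None has type NoneType

NoneType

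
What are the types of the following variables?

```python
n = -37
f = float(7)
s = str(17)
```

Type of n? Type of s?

n is assigned a bare integer (no decimal point), so it is an int; s is assigned the result of calling str(), which returns a str

int, str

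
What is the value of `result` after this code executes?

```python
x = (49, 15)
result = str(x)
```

x = (49, 15); result = '(49, 15)'

'(49, 15)'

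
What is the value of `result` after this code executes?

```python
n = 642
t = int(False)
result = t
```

n = 642; t = 0; result = 0

0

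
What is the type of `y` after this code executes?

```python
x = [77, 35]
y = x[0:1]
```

Slicing a list returns a list

list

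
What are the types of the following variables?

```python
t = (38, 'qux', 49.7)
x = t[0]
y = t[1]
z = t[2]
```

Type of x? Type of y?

tuple[0] is int; tuple[1] is str

int, str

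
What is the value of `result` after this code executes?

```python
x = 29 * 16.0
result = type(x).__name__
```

x is float; result = 'float'

'float'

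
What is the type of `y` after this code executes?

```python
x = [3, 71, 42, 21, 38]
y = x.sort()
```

list.sort() returns None (mutates in place)

NoneType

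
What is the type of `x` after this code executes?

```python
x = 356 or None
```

'or' returns first truthy value

int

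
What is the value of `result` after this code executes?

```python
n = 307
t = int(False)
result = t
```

n = 307; t = 0; result = 0

0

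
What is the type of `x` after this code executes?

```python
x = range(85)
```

range() returns a range object

range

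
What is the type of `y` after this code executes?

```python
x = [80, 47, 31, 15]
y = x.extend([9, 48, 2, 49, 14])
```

list.extend() returns None

NoneType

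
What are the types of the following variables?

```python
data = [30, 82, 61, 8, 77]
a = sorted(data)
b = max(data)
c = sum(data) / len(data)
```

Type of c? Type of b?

int / int = float; max of ints returns int

float, int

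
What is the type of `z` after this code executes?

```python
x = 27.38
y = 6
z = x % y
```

float % int = float

float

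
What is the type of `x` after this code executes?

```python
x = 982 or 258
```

'or' returns first truthy value (int)

int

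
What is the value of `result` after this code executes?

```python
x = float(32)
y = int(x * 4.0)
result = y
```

x = 32.0; y = 128; result = 128

128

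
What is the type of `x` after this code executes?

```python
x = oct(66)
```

oct() returns str representation

str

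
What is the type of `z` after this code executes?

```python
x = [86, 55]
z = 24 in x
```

'in' operator returns bool

bool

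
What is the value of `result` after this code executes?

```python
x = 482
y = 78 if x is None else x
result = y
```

x = 482; y = 482; result = 482

482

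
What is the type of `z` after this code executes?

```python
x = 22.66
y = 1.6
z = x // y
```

float // float = float

float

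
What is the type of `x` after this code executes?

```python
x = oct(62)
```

oct() returns str representation

str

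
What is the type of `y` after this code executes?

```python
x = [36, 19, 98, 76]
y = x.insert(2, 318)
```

list.insert() returns None

NoneType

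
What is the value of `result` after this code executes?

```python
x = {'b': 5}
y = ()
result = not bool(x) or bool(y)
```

x = {'b': 5}; y = (); result = False

False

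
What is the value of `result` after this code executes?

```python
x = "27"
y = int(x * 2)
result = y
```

x = '27'; y = 2727; result = 2727

2727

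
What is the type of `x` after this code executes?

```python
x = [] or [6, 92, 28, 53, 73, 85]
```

'or' returns first truthy value (list)

list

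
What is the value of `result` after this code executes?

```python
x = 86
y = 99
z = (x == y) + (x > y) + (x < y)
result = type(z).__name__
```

x is int; y is int; z is int; result = 'int'

'int'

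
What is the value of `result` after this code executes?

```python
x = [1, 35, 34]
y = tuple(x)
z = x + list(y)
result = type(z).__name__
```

x is list; y is tuple; z is list; result = 'list'

'list'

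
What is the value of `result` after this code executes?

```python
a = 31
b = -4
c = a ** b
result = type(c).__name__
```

a is int; b is int; c is float; result = 'float'

'float'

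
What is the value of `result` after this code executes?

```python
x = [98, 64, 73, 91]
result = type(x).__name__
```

x is list; result = 'list'

'list'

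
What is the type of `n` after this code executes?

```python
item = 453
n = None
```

None has type NoneType

NoneType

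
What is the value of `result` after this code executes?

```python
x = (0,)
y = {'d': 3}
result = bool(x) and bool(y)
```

x = (0,); y = {'d': 3}; result = True

True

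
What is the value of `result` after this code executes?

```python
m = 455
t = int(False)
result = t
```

m = 455; t = 0; result = 0

0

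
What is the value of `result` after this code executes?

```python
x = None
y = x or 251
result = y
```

x = None; y = 251; result = 251

251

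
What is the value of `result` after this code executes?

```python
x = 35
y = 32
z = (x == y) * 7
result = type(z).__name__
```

x is int; y is int; z is int; result = 'int'

'int'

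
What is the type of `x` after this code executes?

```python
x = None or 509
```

'or' with None returns the other truthy value

int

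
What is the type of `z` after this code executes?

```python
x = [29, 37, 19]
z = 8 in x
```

'in' operator returns bool

bool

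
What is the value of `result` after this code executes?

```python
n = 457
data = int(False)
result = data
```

n = 457; data = 0; result = 0

0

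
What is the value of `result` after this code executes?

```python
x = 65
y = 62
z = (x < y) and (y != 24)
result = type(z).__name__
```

x is int; y is int; z is bool; result = 'bool'

'bool'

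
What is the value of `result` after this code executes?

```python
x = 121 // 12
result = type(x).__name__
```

x is int; result = 'int'

'int'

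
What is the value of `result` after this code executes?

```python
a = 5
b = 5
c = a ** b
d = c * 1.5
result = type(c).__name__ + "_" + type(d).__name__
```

a is int; b is int; c is int; d is float; result = 'int_float'

'int_float'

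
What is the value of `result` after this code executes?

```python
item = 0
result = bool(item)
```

item = 0; result = False

False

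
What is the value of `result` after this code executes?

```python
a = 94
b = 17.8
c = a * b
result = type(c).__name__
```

a is int; b is float; c is float; result = 'float'

'float'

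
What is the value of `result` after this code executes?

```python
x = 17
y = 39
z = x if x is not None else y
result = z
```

x = 17; y = 39; z = 17; result = 17

17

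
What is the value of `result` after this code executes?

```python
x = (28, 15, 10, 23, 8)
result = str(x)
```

x = (28, 15, 10, 23, 8); result = '(28, 15, 10, 23, 8)'

'(28, 15, 10, 23, 8)'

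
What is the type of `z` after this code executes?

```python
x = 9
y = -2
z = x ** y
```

int ** negative = float

float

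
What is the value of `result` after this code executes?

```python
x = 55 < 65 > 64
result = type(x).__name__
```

x is bool; result = 'bool'

'bool'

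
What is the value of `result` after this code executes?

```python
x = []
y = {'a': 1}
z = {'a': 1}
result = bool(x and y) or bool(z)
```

x = []; y = {'a': 1}; z = {'a': 1}; result = True

True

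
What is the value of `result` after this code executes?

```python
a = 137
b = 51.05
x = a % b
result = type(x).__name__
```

a is int; b is float; x is float; result = 'float'

'float'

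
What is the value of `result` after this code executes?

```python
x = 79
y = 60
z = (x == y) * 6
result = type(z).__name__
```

x is int; y is int; z is int; result = 'int'

'int'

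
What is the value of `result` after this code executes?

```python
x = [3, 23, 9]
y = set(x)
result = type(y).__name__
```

x is list; y is set; result = 'set'

'set'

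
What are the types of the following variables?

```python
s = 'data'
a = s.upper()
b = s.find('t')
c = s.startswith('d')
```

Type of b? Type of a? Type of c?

find() returns int; upper() returns str; startswith() returns bool

int, str, bool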